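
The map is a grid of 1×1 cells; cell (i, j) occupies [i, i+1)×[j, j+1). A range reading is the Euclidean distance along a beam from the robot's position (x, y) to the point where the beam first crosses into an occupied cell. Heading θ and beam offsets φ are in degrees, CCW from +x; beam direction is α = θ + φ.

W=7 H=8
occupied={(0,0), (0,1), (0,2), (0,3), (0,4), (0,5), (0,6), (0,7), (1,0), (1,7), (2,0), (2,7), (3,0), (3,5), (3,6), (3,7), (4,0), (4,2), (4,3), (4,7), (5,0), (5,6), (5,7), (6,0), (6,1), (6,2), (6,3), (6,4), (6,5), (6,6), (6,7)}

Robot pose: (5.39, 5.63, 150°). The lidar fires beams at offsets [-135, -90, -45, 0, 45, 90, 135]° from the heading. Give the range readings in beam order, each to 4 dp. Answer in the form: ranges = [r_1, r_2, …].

ranges = [0.6315, 0.4272, 0.3831, 1.6050, 1.4390, 1.8822, 2.3569]

beam 1: φ=-135°, α=15°
  cosα=0.9659 sinα=0.2588 | (5,5) | tMaxX 0.6315 tMaxY 1.4296 | tΔX 1.0353 tΔY 3.8637
    t=0.6315 [x] (6,5) — stop
  → r_1 = 0.6315
beam 2: φ=-90°, α=60°
  cosα=0.5000 sinα=0.8660 | (5,5) | tMaxX 1.2200 tMaxY 0.4272 | tΔX 2.0000 tΔY 1.1547
    t=0.4272 [y] (5,6) — stop
  → r_2 = 0.4272
beam 3: φ=-45°, α=105°
  cosα=-0.2588 sinα=0.9659 | (5,5) | tMaxX 1.5068 tMaxY 0.3831 | tΔX 3.8637 tΔY 1.0353
    t=0.3831 [y] (5,6) — stop
  → r_3 = 0.3831
beam 4: φ=0°, α=150°
  cosα=-0.8660 sinα=0.5000 | (5,5) | tMaxX 0.4503 tMaxY 0.7400 | tΔX 1.1547 tΔY 2.0000
    t=0.4503 [x] (4,5)
    t=0.7400 [y] (4,6)
    t=1.6050 [x] (3,6) — stop
  → r_4 = 1.6050
beam 5: φ=45°, α=195°
  cosα=-0.9659 sinα=-0.2588 | (5,5) | tMaxX 0.4038 tMaxY 2.4341 | tΔX 1.0353 tΔY 3.8637
    t=0.4038 [x] (4,5)
    t=1.4390 [x] (3,5) — stop
  → r_5 = 1.4390
beam 6: φ=90°, α=240°
  cosα=-0.5000 sinα=-0.8660 | (5,5) | tMaxX 0.7800 tMaxY 0.7275 | tΔX 2.0000 tΔY 1.1547
    t=0.7275 [y] (5,4)
    t=0.7800 [x] (4,4)
    t=1.8822 [y] (4,3) — stop
  → r_6 = 1.8822
beam 7: φ=135°, α=285°
  cosα=0.2588 sinα=-0.9659 | (5,5) | tMaxX 2.3569 tMaxY 0.6522 | tΔX 3.8637 tΔY 1.0353
    t=0.6522 [y] (5,4)
    t=1.6875 [y] (5,3)
    t=2.3569 [x] (6,3) — stop
  → r_7 = 2.3569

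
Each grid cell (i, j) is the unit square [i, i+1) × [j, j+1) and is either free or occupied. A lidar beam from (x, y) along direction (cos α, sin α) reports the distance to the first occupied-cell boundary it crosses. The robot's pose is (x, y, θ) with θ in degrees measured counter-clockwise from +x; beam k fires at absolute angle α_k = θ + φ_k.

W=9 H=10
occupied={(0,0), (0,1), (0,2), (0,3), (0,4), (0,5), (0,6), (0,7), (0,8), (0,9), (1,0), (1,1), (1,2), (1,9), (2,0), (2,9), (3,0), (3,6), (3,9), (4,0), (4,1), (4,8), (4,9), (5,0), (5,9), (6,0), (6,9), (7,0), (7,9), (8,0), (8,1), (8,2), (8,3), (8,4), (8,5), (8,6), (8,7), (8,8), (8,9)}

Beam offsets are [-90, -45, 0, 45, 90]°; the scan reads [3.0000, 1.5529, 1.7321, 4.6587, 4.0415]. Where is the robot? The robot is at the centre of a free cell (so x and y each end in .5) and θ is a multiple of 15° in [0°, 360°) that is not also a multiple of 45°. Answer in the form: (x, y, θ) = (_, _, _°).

Candidates: 51 free-cell centres × 16 headings = 816 poses. Raycast each; keep the one whose scan matches to 4 dp.
  (2.5, 6.5, 120°): beam 1 = 0.5774 ≠ 3.0000 ✗
  (2.5, 6.5, 165°): beam 1 = 2.5882 ≠ 3.0000 ✗
  (5.5, 4.5, 60°): beam 1 = 2.8868 ≠ 3.0000 ✗
  …
  (6.5, 4.5, 30°): r_1=3.0000, r_2=1.5529, r_3=1.7321, r_4=4.6587, r_5=4.0415 — all match ✓
Only this pose fits every beam.

(x, y, θ) = (6.5, 4.5, 30°)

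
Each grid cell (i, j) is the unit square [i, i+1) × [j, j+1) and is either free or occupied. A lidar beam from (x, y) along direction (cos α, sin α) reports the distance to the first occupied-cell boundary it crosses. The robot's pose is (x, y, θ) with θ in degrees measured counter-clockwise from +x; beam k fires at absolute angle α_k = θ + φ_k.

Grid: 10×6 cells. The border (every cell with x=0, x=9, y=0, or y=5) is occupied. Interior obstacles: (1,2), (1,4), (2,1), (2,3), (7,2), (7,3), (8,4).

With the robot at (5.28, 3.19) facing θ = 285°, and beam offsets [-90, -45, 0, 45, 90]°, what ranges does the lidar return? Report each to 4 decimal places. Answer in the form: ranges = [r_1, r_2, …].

beam 1: φ=-90°, α=195°
  direction (-0.9659, -0.2588); cell (5,3); t to first gridline: x 0.2899, y 0.7341 (then +1.0353 / +3.8637)
    (4,3) via x @ 0.2899
    (4,2) via y @ 0.7341
    (3,2) via x @ 1.3252
    (2,2) via x @ 2.3604
    (1,2) via x @ 3.3957  # hit
  → r_1 = 3.3957
beam 2: φ=-45°, α=240°
  direction (-0.5000, -0.8660); cell (5,3); t to first gridline: x 0.5600, y 0.2194 (then +2.0000 / +1.1547)
    (5,2) via y @ 0.2194
    (4,2) via x @ 0.5600
    (4,1) via y @ 1.3741
    (4,0) via y @ 2.5288  # hit
  → r_2 = 2.5288
beam 3: φ=0°, α=285°
  direction (0.2588, -0.9659); cell (5,3); t to first gridline: x 2.7819, y 0.1967 (then +3.8637 / +1.0353)
    (5,2) via y @ 0.1967
    (5,1) via y @ 1.2320
    (5,0) via y @ 2.2673  # hit
  → r_3 = 2.2673
beam 4: φ=45°, α=330°
  direction (0.8660, -0.5000); cell (5,3); t to first gridline: x 0.8314, y 0.3800 (then +1.1547 / +2.0000)
    (5,2) via y @ 0.3800
    (6,2) via x @ 0.8314
    (7,2) via x @ 1.9861  # hit
  → r_4 = 1.9861
beam 5: φ=90°, α=15°
  direction (0.9659, 0.2588); cell (5,3); t to first gridline: x 0.7454, y 3.1296 (then +1.0353 / +3.8637)
    (6,3) via x @ 0.7454
    (7,3) via x @ 1.7807  # hit
  → r_5 = 1.7807

ranges = [3.3957, 2.5288, 2.2673, 1.9861, 1.7807]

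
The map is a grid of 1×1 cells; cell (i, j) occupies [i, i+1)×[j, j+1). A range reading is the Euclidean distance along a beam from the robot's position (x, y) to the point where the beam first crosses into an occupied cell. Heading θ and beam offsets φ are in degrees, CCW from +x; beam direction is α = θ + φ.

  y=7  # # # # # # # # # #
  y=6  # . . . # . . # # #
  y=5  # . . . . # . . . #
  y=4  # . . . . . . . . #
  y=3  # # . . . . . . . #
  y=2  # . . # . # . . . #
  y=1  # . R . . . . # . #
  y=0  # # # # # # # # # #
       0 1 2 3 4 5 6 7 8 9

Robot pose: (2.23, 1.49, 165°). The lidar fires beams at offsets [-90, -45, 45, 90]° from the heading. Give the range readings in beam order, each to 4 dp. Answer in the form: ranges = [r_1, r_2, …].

beam 1: φ=-90°, α=75°
  dir = (cos 75°, sin 75°) = (0.2588, 0.9659); from cell (2,1)
  next x-line at t=2.9751, next y-line at t=0.5280; Δt_x=3.8637, Δt_y=1.0353
    y: enter (2,2) at t=0.5280
    y: enter (2,3) at t=1.5633
    y: enter (2,4) at t=2.5985
    x: enter (3,4) at t=2.9751
    y: enter (3,5) at t=3.6338
    y: enter (3,6) at t=4.6691
    y: enter (3,7) at t=5.7044 ← occupied
  → r_1 = 5.7044
beam 2: φ=-45°, α=120°
  dir = (cos 120°, sin 120°) = (-0.5000, 0.8660); from cell (2,1)
  next x-line at t=0.4600, next y-line at t=0.5889; Δt_x=2.0000, Δt_y=1.1547
    x: enter (1,1) at t=0.4600
    y: enter (1,2) at t=0.5889
    y: enter (1,3) at t=1.7436 ← occupied
  → r_2 = 1.7436
beam 3: φ=45°, α=210°
  dir = (cos 210°, sin 210°) = (-0.8660, -0.5000); from cell (2,1)
  next x-line at t=0.2656, next y-line at t=0.9800; Δt_x=1.1547, Δt_y=2.0000
    x: enter (1,1) at t=0.2656
    y: enter (1,0) at t=0.9800 ← occupied
  → r_3 = 0.9800
beam 4: φ=90°, α=255°
  dir = (cos 255°, sin 255°) = (-0.2588, -0.9659); from cell (2,1)
  next x-line at t=0.8887, next y-line at t=0.5073; Δt_x=3.8637, Δt_y=1.0353
    y: enter (2,0) at t=0.5073 ← occupied
  → r_4 = 0.5073

ranges = [5.7044, 1.7436, 0.9800, 0.5073]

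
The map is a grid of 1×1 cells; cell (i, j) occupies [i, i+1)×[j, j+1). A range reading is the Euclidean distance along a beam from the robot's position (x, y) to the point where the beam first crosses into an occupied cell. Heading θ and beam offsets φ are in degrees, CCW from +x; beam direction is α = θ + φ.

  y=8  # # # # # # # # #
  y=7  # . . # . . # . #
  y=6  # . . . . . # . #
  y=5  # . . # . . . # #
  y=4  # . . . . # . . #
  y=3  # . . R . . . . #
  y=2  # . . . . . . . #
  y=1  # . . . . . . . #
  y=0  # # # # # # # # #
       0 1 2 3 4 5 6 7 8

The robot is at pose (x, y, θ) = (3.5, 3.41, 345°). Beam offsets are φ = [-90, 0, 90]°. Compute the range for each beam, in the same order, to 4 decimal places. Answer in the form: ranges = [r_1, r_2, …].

ranges = [2.4950, 4.6587, 1.6461]

beam 1: φ=-90°, α=255°
  dir = (cos 255°, sin 255°) = (-0.2588, -0.9659); from cell (3,3)
  next x-line at t=1.9319, next y-line at t=0.4245; Δt_x=3.8637, Δt_y=1.0353
    y: enter (3,2) at t=0.4245
    y: enter (3,1) at t=1.4597
    x: enter (2,1) at t=1.9319
    y: enter (2,0) at t=2.4950 ← occupied
  → r_1 = 2.4950
beam 2: φ=0°, α=345°
  dir = (cos 345°, sin 345°) = (0.9659, -0.2588); from cell (3,3)
  next x-line at t=0.5176, next y-line at t=1.5841; Δt_x=1.0353, Δt_y=3.8637
    x: enter (4,3) at t=0.5176
    x: enter (5,3) at t=1.5529
    y: enter (5,2) at t=1.5841
    x: enter (6,2) at t=2.5882
    x: enter (7,2) at t=3.6235
    x: enter (8,2) at t=4.6587 ← occupied
  → r_2 = 4.6587
beam 3: φ=90°, α=75°
  dir = (cos 75°, sin 75°) = (0.2588, 0.9659); from cell (3,3)
  next x-line at t=1.9319, next y-line at t=0.6108; Δt_x=3.8637, Δt_y=1.0353
    y: enter (3,4) at t=0.6108
    y: enter (3,5) at t=1.6461 ← occupied
  → r_3 = 1.6461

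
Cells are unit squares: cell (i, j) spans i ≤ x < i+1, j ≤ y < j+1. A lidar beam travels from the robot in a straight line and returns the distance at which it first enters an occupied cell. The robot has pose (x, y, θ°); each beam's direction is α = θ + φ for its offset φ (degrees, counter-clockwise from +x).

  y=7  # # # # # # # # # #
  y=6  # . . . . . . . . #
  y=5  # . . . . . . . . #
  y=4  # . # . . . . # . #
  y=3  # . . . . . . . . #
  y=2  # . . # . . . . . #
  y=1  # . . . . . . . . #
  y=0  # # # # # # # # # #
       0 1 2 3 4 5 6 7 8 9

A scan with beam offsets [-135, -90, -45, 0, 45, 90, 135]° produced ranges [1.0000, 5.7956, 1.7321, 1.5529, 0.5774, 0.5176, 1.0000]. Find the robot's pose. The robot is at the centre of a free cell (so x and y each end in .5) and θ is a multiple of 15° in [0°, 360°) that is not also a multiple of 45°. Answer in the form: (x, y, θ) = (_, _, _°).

(x, y, θ) = (1.5, 5.5, 105°)

The pose lattice has 45·16 = 720 candidates. Test each by forward raycasting.
  (1.5, 3.5, 105°): beam 1 = 1.7321 ≠ 1.0000 ✗
  (5.5, 3.5, 210°): beam 1 = 3.6235 ≠ 1.0000 ✗
  (6.5, 3.5, 15°): beam 1 = 2.8868 ≠ 1.0000 ✗
  …
  (1.5, 5.5, 105°): r_1=1.0000, r_2=5.7956, r_3=1.7321, r_4=1.5529, r_5=0.5774, r_6=0.5176, r_7=1.0000 — all match ✓
No second candidate reproduces the full scan.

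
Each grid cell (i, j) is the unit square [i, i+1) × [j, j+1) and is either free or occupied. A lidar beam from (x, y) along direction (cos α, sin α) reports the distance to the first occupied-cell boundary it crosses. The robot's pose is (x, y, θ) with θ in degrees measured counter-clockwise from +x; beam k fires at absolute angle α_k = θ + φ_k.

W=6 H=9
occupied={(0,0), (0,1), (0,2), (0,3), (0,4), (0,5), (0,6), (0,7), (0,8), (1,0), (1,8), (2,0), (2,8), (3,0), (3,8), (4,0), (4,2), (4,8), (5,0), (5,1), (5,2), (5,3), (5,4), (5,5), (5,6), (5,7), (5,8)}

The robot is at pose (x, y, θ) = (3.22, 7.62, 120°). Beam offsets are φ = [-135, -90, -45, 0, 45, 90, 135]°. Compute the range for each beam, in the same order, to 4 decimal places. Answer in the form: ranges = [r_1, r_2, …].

beam 1: φ=-135°, α=345°
  dir = (cos 345°, sin 345°) = (0.9659, -0.2588); from cell (3,7)
  next x-line at t=0.8075, next y-line at t=2.3955; Δt_x=1.0353, Δt_y=3.8637
    x: enter (4,7) at t=0.8075
    x: enter (5,7) at t=1.8428 ← occupied
  → r_1 = 1.8428
beam 2: φ=-90°, α=30°
  dir = (cos 30°, sin 30°) = (0.8660, 0.5000); from cell (3,7)
  next x-line at t=0.9007, next y-line at t=0.7600; Δt_x=1.1547, Δt_y=2.0000
    y: enter (3,8) at t=0.7600 ← occupied
  → r_2 = 0.7600
beam 3: φ=-45°, α=75°
  dir = (cos 75°, sin 75°) = (0.2588, 0.9659); from cell (3,7)
  next x-line at t=3.0137, next y-line at t=0.3934; Δt_x=3.8637, Δt_y=1.0353
    y: enter (3,8) at t=0.3934 ← occupied
  → r_3 = 0.3934
beam 4: φ=0°, α=120°
  dir = (cos 120°, sin 120°) = (-0.5000, 0.8660); from cell (3,7)
  next x-line at t=0.4400, next y-line at t=0.4388; Δt_x=2.0000, Δt_y=1.1547
    y: enter (3,8) at t=0.4388 ← occupied
  → r_4 = 0.4388
beam 5: φ=45°, α=165°
  dir = (cos 165°, sin 165°) = (-0.9659, 0.2588); from cell (3,7)
  next x-line at t=0.2278, next y-line at t=1.4682; Δt_x=1.0353, Δt_y=3.8637
    x: enter (2,7) at t=0.2278
    x: enter (1,7) at t=1.2630
    y: enter (1,8) at t=1.4682 ← occupied
  → r_5 = 1.4682
beam 6: φ=90°, α=210°
  dir = (cos 210°, sin 210°) = (-0.8660, -0.5000); from cell (3,7)
  next x-line at t=0.2540, next y-line at t=1.2400; Δt_x=1.1547, Δt_y=2.0000
    x: enter (2,7) at t=0.2540
    y: enter (2,6) at t=1.2400
    x: enter (1,6) at t=1.4087
    x: enter (0,6) at t=2.5634 ← occupied
  → r_6 = 2.5634
beam 7: φ=135°, α=255°
  dir = (cos 255°, sin 255°) = (-0.2588, -0.9659); from cell (3,7)
  next x-line at t=0.8500, next y-line at t=0.6419; Δt_x=3.8637, Δt_y=1.0353
    y: enter (3,6) at t=0.6419
    x: enter (2,6) at t=0.8500
    y: enter (2,5) at t=1.6771
    y: enter (2,4) at t=2.7124
    y: enter (2,3) at t=3.7477
    x: enter (1,3) at t=4.7137
    y: enter (1,2) at t=4.7830
    y: enter (1,1) at t=5.8183
    y: enter (1,0) at t=6.8535 ← occupied
  → r_7 = 6.8535

ranges = [1.8428, 0.7600, 0.3934, 0.4388, 1.4682, 2.5634, 6.8535]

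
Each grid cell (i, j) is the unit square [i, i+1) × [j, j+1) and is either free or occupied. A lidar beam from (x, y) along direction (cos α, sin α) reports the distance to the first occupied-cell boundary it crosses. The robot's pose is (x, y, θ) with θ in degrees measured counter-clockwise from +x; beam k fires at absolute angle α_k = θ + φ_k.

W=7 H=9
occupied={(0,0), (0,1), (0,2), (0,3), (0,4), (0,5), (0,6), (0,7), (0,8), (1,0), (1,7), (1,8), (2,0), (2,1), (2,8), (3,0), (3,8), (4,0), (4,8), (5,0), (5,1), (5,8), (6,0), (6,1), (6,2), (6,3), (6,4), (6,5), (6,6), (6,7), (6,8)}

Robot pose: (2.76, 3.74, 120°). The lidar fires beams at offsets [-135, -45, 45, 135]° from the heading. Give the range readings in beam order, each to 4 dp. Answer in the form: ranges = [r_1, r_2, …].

ranges = [3.3543, 4.4103, 1.8221, 1.8014]

beam 1: φ=-135°, α=345°
  cosα=0.9659 sinα=-0.2588 | (2,3) | tMaxX 0.2485 tMaxY 2.8591 | tΔX 1.0353 tΔY 3.8637
    t=0.2485 [x] (3,3)
    t=1.2837 [x] (4,3)
    t=2.3190 [x] (5,3)
    t=2.8591 [y] (5,2)
    t=3.3543 [x] (6,2) — stop
  → r_1 = 3.3543
beam 2: φ=-45°, α=75°
  cosα=0.2588 sinα=0.9659 | (2,3) | tMaxX 0.9273 tMaxY 0.2692 | tΔX 3.8637 tΔY 1.0353
    t=0.2692 [y] (2,4)
    t=0.9273 [x] (3,4)
    t=1.3044 [y] (3,5)
    t=2.3397 [y] (3,6)
    t=3.3750 [y] (3,7)
    t=4.4103 [y] (3,8) — stop
  → r_2 = 4.4103
beam 3: φ=45°, α=165°
  cosα=-0.9659 sinα=0.2588 | (2,3) | tMaxX 0.7868 tMaxY 1.0046 | tΔX 1.0353 tΔY 3.8637
    t=0.7868 [x] (1,3)
    t=1.0046 [y] (1,4)
    t=1.8221 [x] (0,4) — stop
  → r_3 = 1.8221
beam 4: φ=135°, α=255°
  cosα=-0.2588 sinα=-0.9659 | (2,3) | tMaxX 2.9364 tMaxY 0.7661 | tΔX 3.8637 tΔY 1.0353
    t=0.7661 [y] (2,2)
    t=1.8014 [y] (2,1) — stop
  → r_4 = 1.8014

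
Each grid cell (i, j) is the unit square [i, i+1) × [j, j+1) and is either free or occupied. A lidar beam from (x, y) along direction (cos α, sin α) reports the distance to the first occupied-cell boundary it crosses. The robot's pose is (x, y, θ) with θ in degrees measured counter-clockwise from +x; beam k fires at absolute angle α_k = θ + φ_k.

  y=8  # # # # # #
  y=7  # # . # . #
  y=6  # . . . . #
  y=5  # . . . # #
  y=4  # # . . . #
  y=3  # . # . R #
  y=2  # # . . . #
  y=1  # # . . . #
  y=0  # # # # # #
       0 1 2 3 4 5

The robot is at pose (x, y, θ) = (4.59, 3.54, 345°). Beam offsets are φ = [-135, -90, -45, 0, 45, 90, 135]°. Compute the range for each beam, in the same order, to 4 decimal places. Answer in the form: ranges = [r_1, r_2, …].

beam 1: φ=-135°, α=210°
  cosα=-0.8660 sinα=-0.5000 | (4,3) | tMaxX 0.6813 tMaxY 1.0800 | tΔX 1.1547 tΔY 2.0000
    t=0.6813 [x] (3,3)
    t=1.0800 [y] (3,2)
    t=1.8360 [x] (2,2)
    t=2.9907 [x] (1,2) — stop
  → r_1 = 2.9907
beam 2: φ=-90°, α=255°
  cosα=-0.2588 sinα=-0.9659 | (4,3) | tMaxX 2.2796 tMaxY 0.5590 | tΔX 3.8637 tΔY 1.0353
    t=0.5590 [y] (4,2)
    t=1.5943 [y] (4,1)
    t=2.2796 [x] (3,1)
    t=2.6296 [y] (3,0) — stop
  → r_2 = 2.6296
beam 3: φ=-45°, α=300°
  cosα=0.5000 sinα=-0.8660 | (4,3) | tMaxX 0.8200 tMaxY 0.6235 | tΔX 2.0000 tΔY 1.1547
    t=0.6235 [y] (4,2)
    t=0.8200 [x] (5,2) — stop
  → r_3 = 0.8200
beam 4: φ=0°, α=345°
  cosα=0.9659 sinα=-0.2588 | (4,3) | tMaxX 0.4245 tMaxY 2.0864 | tΔX 1.0353 tΔY 3.8637
    t=0.4245 [x] (5,3) — stop
  → r_4 = 0.4245
beam 5: φ=45°, α=30°
  cosα=0.8660 sinα=0.5000 | (4,3) | tMaxX 0.4734 tMaxY 0.9200 | tΔX 1.1547 tΔY 2.0000
    t=0.4734 [x] (5,3) — stop
  → r_5 = 0.4734
beam 6: φ=90°, α=75°
  cosα=0.2588 sinα=0.9659 | (4,3) | tMaxX 1.5841 tMaxY 0.4762 | tΔX 3.8637 tΔY 1.0353
    t=0.4762 [y] (4,4)
    t=1.5115 [y] (4,5) — stop
  → r_6 = 1.5115
beam 7: φ=135°, α=120°
  cosα=-0.5000 sinα=0.8660 | (4,3) | tMaxX 1.1800 tMaxY 0.5312 | tΔX 2.0000 tΔY 1.1547
    t=0.5312 [y] (4,4)
    t=1.1800 [x] (3,4)
    t=1.6859 [y] (3,5)
    t=2.8406 [y] (3,6)
    t=3.1800 [x] (2,6)
    t=3.9953 [y] (2,7)
    t=5.1500 [y] (2,8) — stop
  → r_7 = 5.1500

ranges = [2.9907, 2.6296, 0.8200, 0.4245, 0.4734, 1.5115, 5.1500]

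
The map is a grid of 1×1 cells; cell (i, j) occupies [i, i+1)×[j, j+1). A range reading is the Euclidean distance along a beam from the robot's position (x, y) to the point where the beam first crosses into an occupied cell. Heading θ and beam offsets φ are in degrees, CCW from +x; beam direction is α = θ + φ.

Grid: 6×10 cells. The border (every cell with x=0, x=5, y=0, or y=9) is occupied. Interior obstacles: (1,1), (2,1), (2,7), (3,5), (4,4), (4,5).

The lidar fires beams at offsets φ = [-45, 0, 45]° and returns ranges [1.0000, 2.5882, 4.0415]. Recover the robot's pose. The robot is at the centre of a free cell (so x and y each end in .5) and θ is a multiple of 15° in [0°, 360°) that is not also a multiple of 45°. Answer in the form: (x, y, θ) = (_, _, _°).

Enumerate (i+0.5, j+0.5, θ) over the 26 free cells and 16 admissible headings. For each, cast all 3 beams and compare to the given ranges.
  (2.5, 8.5, 165°): beam 1 = 0.5774 ≠ 1.0000 ✗
  (2.5, 2.5, 165°): beam 1 = 3.0000 ≠ 1.0000 ✗
  (4.5, 8.5, 75°): beam 1 = 0.5774 ≠ 1.0000 ✗
  (2.5, 4.5, 300°): beam 1 = 2.5882 ≠ 1.0000 ✗
  (4.5, 6.5, 300°): beam 1 = 0.5176 ≠ 1.0000 ✗
  …
  (1.5, 4.5, 285°): r_1=1.0000, r_2=2.5882, r_3=4.0415 — all match ✓
Only this pose fits every beam.

(x, y, θ) = (1.5, 4.5, 285°)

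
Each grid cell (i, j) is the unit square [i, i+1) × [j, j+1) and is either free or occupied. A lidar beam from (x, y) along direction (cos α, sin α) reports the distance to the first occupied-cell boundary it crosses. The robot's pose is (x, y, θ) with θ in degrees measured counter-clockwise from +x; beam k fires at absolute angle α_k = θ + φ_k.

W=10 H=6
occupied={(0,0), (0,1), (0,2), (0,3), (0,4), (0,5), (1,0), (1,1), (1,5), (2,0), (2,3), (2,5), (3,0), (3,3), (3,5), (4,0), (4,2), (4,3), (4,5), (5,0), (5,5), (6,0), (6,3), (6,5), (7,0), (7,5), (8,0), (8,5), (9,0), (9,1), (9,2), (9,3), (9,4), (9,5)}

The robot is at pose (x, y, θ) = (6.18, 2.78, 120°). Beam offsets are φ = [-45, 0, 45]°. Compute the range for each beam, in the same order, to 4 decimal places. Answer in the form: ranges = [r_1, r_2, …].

ranges = [0.2278, 0.2540, 1.2216]

beam 1: φ=-45°, α=75°
  direction (0.2588, 0.9659); cell (6,2); t to first gridline: x 3.1682, y 0.2278 (then +3.8637 / +1.0353)
    (6,3) via y @ 0.2278  # hit
  → r_1 = 0.2278
beam 2: φ=0°, α=120°
  direction (-0.5000, 0.8660); cell (6,2); t to first gridline: x 0.3600, y 0.2540 (then +2.0000 / +1.1547)
    (6,3) via y @ 0.2540  # hit
  → r_2 = 0.2540
beam 3: φ=45°, α=165°
  direction (-0.9659, 0.2588); cell (6,2); t to first gridline: x 0.1863, y 0.8500 (then +1.0353 / +3.8637)
    (5,2) via x @ 0.1863
    (5,3) via y @ 0.8500
    (4,3) via x @ 1.2216  # hit
  → r_3 = 1.2216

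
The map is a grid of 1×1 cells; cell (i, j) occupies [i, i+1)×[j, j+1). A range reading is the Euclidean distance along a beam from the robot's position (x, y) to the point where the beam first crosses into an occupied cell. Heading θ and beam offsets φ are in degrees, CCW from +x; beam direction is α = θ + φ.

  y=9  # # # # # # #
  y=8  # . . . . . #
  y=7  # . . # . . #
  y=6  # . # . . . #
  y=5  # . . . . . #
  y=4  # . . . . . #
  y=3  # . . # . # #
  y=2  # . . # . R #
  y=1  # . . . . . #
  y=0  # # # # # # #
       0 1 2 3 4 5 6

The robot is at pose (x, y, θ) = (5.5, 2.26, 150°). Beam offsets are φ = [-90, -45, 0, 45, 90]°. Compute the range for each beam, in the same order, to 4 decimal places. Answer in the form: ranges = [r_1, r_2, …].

ranges = [0.8545, 0.7661, 1.7321, 4.6587, 1.4549]

beam 1: φ=-90°, α=60°
  dir = (cos 60°, sin 60°) = (0.5000, 0.8660); from cell (5,2)
  next x-line at t=1.0000, next y-line at t=0.8545; Δt_x=2.0000, Δt_y=1.1547
    y: enter (5,3) at t=0.8545 ← occupied
  → r_1 = 0.8545
beam 2: φ=-45°, α=105°
  dir = (cos 105°, sin 105°) = (-0.2588, 0.9659); from cell (5,2)
  next x-line at t=1.9319, next y-line at t=0.7661; Δt_x=3.8637, Δt_y=1.0353
    y: enter (5,3) at t=0.7661 ← occupied
  → r_2 = 0.7661
beam 3: φ=0°, α=150°
  dir = (cos 150°, sin 150°) = (-0.8660, 0.5000); from cell (5,2)
  next x-line at t=0.5774, next y-line at t=1.4800; Δt_x=1.1547, Δt_y=2.0000
    x: enter (4,2) at t=0.5774
    y: enter (4,3) at t=1.4800
    x: enter (3,3) at t=1.7321 ← occupied
  → r_3 = 1.7321
beam 4: φ=45°, α=195°
  dir = (cos 195°, sin 195°) = (-0.9659, -0.2588); from cell (5,2)
  next x-line at t=0.5176, next y-line at t=1.0046; Δt_x=1.0353, Δt_y=3.8637
    x: enter (4,2) at t=0.5176
    y: enter (4,1) at t=1.0046
    x: enter (3,1) at t=1.5529
    x: enter (2,1) at t=2.5882
    x: enter (1,1) at t=3.6235
    x: enter (0,1) at t=4.6587 ← occupied
  → r_4 = 4.6587
beam 5: φ=90°, α=240°
  dir = (cos 240°, sin 240°) = (-0.5000, -0.8660); from cell (5,2)
  next x-line at t=1.0000, next y-line at t=0.3002; Δt_x=2.0000, Δt_y=1.1547
    y: enter (5,1) at t=0.3002
    x: enter (4,1) at t=1.0000
    y: enter (4,0) at t=1.4549 ← occupied
  → r_5 = 1.4549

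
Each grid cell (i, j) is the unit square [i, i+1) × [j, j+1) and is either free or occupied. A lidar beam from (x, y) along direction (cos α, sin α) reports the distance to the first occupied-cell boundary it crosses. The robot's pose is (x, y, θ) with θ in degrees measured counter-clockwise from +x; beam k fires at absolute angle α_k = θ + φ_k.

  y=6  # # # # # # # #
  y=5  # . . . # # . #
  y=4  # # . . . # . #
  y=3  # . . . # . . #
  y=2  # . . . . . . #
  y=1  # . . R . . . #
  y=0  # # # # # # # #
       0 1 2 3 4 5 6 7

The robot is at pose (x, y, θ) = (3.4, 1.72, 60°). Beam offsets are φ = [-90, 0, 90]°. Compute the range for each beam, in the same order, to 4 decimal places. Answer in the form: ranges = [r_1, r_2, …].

ranges = [1.4400, 1.4780, 2.7713]

beam 1: φ=-90°, α=330°
  dir = (cos 330°, sin 330°) = (0.8660, -0.5000); from cell (3,1)
  next x-line at t=0.6928, next y-line at t=1.4400; Δt_x=1.1547, Δt_y=2.0000
    x: enter (4,1) at t=0.6928
    y: enter (4,0) at t=1.4400 ← occupied
  → r_1 = 1.4400
beam 2: φ=0°, α=60°
  dir = (cos 60°, sin 60°) = (0.5000, 0.8660); from cell (3,1)
  next x-line at t=1.2000, next y-line at t=0.3233; Δt_x=2.0000, Δt_y=1.1547
    y: enter (3,2) at t=0.3233
    x: enter (4,2) at t=1.2000
    y: enter (4,3) at t=1.4780 ← occupied
  → r_2 = 1.4780
beam 3: φ=90°, α=150°
  dir = (cos 150°, sin 150°) = (-0.8660, 0.5000); from cell (3,1)
  next x-line at t=0.4619, next y-line at t=0.5600; Δt_x=1.1547, Δt_y=2.0000
    x: enter (2,1) at t=0.4619
    y: enter (2,2) at t=0.5600
    x: enter (1,2) at t=1.6166
    y: enter (1,3) at t=2.5600
    x: enter (0,3) at t=2.7713 ← occupied
  → r_3 = 2.7713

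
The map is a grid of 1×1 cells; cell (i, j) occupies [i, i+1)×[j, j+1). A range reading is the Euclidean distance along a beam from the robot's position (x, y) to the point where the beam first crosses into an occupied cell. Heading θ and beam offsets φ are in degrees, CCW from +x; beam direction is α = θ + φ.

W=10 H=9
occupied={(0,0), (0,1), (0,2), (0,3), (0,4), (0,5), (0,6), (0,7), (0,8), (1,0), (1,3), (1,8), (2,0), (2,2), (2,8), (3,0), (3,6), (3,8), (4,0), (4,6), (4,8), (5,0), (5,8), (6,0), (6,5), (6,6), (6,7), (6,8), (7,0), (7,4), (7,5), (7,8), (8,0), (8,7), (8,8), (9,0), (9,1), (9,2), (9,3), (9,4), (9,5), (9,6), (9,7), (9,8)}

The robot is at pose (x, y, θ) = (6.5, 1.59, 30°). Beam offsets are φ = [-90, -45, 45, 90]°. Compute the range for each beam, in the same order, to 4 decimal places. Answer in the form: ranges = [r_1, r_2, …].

beam 1: φ=-90°, α=300°
  direction (0.5000, -0.8660); cell (6,1); t to first gridline: x 1.0000, y 0.6813 (then +2.0000 / +1.1547)
    (6,0) via y @ 0.6813  # hit
  → r_1 = 0.6813
beam 2: φ=-45°, α=345°
  direction (0.9659, -0.2588); cell (6,1); t to first gridline: x 0.5176, y 2.2796 (then +1.0353 / +3.8637)
    (7,1) via x @ 0.5176
    (8,1) via x @ 1.5529
    (8,0) via y @ 2.2796  # hit
  → r_2 = 2.2796
beam 3: φ=45°, α=75°
  direction (0.2588, 0.9659); cell (6,1); t to first gridline: x 1.9319, y 0.4245 (then +3.8637 / +1.0353)
    (6,2) via y @ 0.4245
    (6,3) via y @ 1.4597
    (7,3) via x @ 1.9319
    (7,4) via y @ 2.4950  # hit
  → r_3 = 2.4950
beam 4: φ=90°, α=120°
  direction (-0.5000, 0.8660); cell (6,1); t to first gridline: x 1.0000, y 0.4734 (then +2.0000 / +1.1547)
    (6,2) via y @ 0.4734
    (5,2) via x @ 1.0000
    (5,3) via y @ 1.6281
    (5,4) via y @ 2.7828
    (4,4) via x @ 3.0000
    (4,5) via y @ 3.9375
    (3,5) via x @ 5.0000
    (3,6) via y @ 5.0922  # hit
  → r_4 = 5.0922

ranges = [0.6813, 2.2796, 2.4950, 5.0922]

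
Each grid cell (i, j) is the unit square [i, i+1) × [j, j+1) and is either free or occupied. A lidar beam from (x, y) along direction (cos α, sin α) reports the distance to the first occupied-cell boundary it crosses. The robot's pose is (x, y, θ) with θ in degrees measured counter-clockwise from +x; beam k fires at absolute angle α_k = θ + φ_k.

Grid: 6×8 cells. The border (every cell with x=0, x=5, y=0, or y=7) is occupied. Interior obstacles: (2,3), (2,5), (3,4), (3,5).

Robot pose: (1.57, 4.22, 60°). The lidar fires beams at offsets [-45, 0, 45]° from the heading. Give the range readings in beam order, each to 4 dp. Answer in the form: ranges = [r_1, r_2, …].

ranges = [1.4804, 0.9007, 2.2023]

beam 1: φ=-45°, α=15°
  dir = (cos 15°, sin 15°) = (0.9659, 0.2588); from cell (1,4)
  next x-line at t=0.4452, next y-line at t=3.0137; Δt_x=1.0353, Δt_y=3.8637
    x: enter (2,4) at t=0.4452
    x: enter (3,4) at t=1.4804 ← occupied
  → r_1 = 1.4804
beam 2: φ=0°, α=60°
  dir = (cos 60°, sin 60°) = (0.5000, 0.8660); from cell (1,4)
  next x-line at t=0.8600, next y-line at t=0.9007; Δt_x=2.0000, Δt_y=1.1547
    x: enter (2,4) at t=0.8600
    y: enter (2,5) at t=0.9007 ← occupied
  → r_2 = 0.9007
beam 3: φ=45°, α=105°
  dir = (cos 105°, sin 105°) = (-0.2588, 0.9659); from cell (1,4)
  next x-line at t=2.2023, next y-line at t=0.8075; Δt_x=3.8637, Δt_y=1.0353
    y: enter (1,5) at t=0.8075
    y: enter (1,6) at t=1.8428
    x: enter (0,6) at t=2.2023 ← occupied
  → r_3 = 2.2023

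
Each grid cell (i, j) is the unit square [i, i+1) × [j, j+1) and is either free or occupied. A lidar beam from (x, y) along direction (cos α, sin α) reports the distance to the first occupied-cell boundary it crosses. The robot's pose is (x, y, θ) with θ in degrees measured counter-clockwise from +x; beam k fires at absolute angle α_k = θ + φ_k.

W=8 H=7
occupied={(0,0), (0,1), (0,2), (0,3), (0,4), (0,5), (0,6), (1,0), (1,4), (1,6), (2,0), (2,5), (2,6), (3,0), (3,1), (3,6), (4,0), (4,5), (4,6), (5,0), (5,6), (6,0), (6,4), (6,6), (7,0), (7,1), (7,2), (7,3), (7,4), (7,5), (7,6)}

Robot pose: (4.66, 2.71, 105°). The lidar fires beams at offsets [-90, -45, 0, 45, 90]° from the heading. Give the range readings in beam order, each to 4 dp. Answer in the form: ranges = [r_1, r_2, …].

beam 1: φ=-90°, α=15°
  d=(0.9659,0.2588)  start (4,2)  tX=0.3520 tY=1.1205  stride 1/|dx|=1.0353 1/|dy|=3.8637
    cross x-line → (5,2), t=0.3520
    cross y-line → (5,3), t=1.1205
    cross x-line → (6,3), t=1.3873
    cross x-line → (7,3), t=2.4225 (wall)
  → r_1 = 2.4225
beam 2: φ=-45°, α=60°
  d=(0.5000,0.8660)  start (4,2)  tX=0.6800 tY=0.3349  stride 1/|dx|=2.0000 1/|dy|=1.1547
    cross y-line → (4,3), t=0.3349
    cross x-line → (5,3), t=0.6800
    cross y-line → (5,4), t=1.4896
    cross y-line → (5,5), t=2.6443
    cross x-line → (6,5), t=2.6800
    cross y-line → (6,6), t=3.7990 (wall)
  → r_2 = 3.7990
beam 3: φ=0°, α=105°
  d=(-0.2588,0.9659)  start (4,2)  tX=2.5500 tY=0.3002  stride 1/|dx|=3.8637 1/|dy|=1.0353
    cross y-line → (4,3), t=0.3002
    cross y-line → (4,4), t=1.3355
    cross y-line → (4,5), t=2.3708 (wall)
  → r_3 = 2.3708
beam 4: φ=45°, α=150°
  d=(-0.8660,0.5000)  start (4,2)  tX=0.7621 tY=0.5800  stride 1/|dx|=1.1547 1/|dy|=2.0000
    cross y-line → (4,3), t=0.5800
    cross x-line → (3,3), t=0.7621
    cross x-line → (2,3), t=1.9168
    cross y-line → (2,4), t=2.5800
    cross x-line → (1,4), t=3.0715 (wall)
  → r_4 = 3.0715
beam 5: φ=90°, α=195°
  d=(-0.9659,-0.2588)  start (4,2)  tX=0.6833 tY=2.7432  stride 1/|dx|=1.0353 1/|dy|=3.8637
    cross x-line → (3,2), t=0.6833
    cross x-line → (2,2), t=1.7186
    cross y-line → (2,1), t=2.7432
    cross x-line → (1,1), t=2.7538
    cross x-line → (0,1), t=3.7891 (wall)
  → r_5 = 3.7891

ranges = [2.4225, 3.7990, 2.3708, 3.0715, 3.7891]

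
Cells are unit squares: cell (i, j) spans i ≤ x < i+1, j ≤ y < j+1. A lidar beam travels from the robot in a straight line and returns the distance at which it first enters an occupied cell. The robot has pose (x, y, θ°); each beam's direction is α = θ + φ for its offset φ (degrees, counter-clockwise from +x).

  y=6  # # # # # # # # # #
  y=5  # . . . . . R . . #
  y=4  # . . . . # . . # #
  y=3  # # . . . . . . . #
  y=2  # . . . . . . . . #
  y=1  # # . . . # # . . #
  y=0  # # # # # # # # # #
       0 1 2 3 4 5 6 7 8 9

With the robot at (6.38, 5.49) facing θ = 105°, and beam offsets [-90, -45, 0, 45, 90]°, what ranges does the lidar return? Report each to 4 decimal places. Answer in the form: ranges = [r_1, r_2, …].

ranges = [1.9705, 0.5889, 0.5280, 1.0200, 5.5698]

beam 1: φ=-90°, α=15°
  dir = (cos 15°, sin 15°) = (0.9659, 0.2588); from cell (6,5)
  next x-line at t=0.6419, next y-line at t=1.9705; Δt_x=1.0353, Δt_y=3.8637
    x: enter (7,5) at t=0.6419
    x: enter (8,5) at t=1.6771
    y: enter (8,6) at t=1.9705 ← occupied
  → r_1 = 1.9705
beam 2: φ=-45°, α=60°
  dir = (cos 60°, sin 60°) = (0.5000, 0.8660); from cell (6,5)
  next x-line at t=1.2400, next y-line at t=0.5889; Δt_x=2.0000, Δt_y=1.1547
    y: enter (6,6) at t=0.5889 ← occupied
  → r_2 = 0.5889
beam 3: φ=0°, α=105°
  dir = (cos 105°, sin 105°) = (-0.2588, 0.9659); from cell (6,5)
  next x-line at t=1.4682, next y-line at t=0.5280; Δt_x=3.8637, Δt_y=1.0353
    y: enter (6,6) at t=0.5280 ← occupied
  → r_3 = 0.5280
beam 4: φ=45°, α=150°
  dir = (cos 150°, sin 150°) = (-0.8660, 0.5000); from cell (6,5)
  next x-line at t=0.4388, next y-line at t=1.0200; Δt_x=1.1547, Δt_y=2.0000
    x: enter (5,5) at t=0.4388
    y: enter (5,6) at t=1.0200 ← occupied
  → r_4 = 1.0200
beam 5: φ=90°, α=195°
  dir = (cos 195°, sin 195°) = (-0.9659, -0.2588); from cell (6,5)
  next x-line at t=0.3934, next y-line at t=1.8932; Δt_x=1.0353, Δt_y=3.8637
    x: enter (5,5) at t=0.3934
    x: enter (4,5) at t=1.4287
    y: enter (4,4) at t=1.8932
    x: enter (3,4) at t=2.4640
    x: enter (2,4) at t=3.4992
    x: enter (1,4) at t=4.5345
    x: enter (0,4) at t=5.5698 ← occupied
  → r_5 = 5.5698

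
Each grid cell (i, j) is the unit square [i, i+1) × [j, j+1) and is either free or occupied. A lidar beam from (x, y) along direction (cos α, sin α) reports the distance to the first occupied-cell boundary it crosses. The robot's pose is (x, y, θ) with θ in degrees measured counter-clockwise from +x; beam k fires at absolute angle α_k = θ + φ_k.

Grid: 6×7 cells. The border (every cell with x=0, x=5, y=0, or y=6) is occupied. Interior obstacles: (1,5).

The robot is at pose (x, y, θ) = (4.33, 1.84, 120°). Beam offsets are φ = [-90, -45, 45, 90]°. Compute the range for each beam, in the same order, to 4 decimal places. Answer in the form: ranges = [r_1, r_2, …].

ranges = [0.7736, 2.5887, 3.4475, 1.6800]

beam 1: φ=-90°, α=30°
  cosα=0.8660 sinα=0.5000 | (4,1) | tMaxX 0.7736 tMaxY 0.3200 | tΔX 1.1547 tΔY 2.0000
    t=0.3200 [y] (4,2)
    t=0.7736 [x] (5,2) — stop
  → r_1 = 0.7736
beam 2: φ=-45°, α=75°
  cosα=0.2588 sinα=0.9659 | (4,1) | tMaxX 2.5887 tMaxY 0.1656 | tΔX 3.8637 tΔY 1.0353
    t=0.1656 [y] (4,2)
    t=1.2009 [y] (4,3)
    t=2.2362 [y] (4,4)
    t=2.5887 [x] (5,4) — stop
  → r_2 = 2.5887
beam 3: φ=45°, α=165°
  cosα=-0.9659 sinα=0.2588 | (4,1) | tMaxX 0.3416 tMaxY 0.6182 | tΔX 1.0353 tΔY 3.8637
    t=0.3416 [x] (3,1)
    t=0.6182 [y] (3,2)
    t=1.3769 [x] (2,2)
    t=2.4122 [x] (1,2)
    t=3.4475 [x] (0,2) — stop
  → r_3 = 3.4475
beam 4: φ=90°, α=210°
  cosα=-0.8660 sinα=-0.5000 | (4,1) | tMaxX 0.3811 tMaxY 1.6800 | tΔX 1.1547 tΔY 2.0000
    t=0.3811 [x] (3,1)
    t=1.5358 [x] (2,1)
    t=1.6800 [y] (2,0) — stop
  → r_4 = 1.6800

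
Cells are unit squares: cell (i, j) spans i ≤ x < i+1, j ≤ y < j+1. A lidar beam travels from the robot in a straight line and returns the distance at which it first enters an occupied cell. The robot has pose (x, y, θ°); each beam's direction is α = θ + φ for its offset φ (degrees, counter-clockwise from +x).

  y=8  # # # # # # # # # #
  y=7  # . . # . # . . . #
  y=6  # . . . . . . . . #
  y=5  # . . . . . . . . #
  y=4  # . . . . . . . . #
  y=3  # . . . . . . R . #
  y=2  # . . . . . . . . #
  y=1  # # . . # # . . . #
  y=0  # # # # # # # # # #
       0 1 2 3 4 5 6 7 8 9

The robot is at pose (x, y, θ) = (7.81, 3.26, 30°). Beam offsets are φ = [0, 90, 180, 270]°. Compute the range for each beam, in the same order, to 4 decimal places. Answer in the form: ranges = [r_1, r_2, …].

ranges = [1.3741, 4.3186, 2.5200, 2.3800]

beam 1: φ=0°, α=30°
  dir = (cos 30°, sin 30°) = (0.8660, 0.5000); from cell (7,3)
  next x-line at t=0.2194, next y-line at t=1.4800; Δt_x=1.1547, Δt_y=2.0000
    x: enter (8,3) at t=0.2194
    x: enter (9,3) at t=1.3741 ← occupied
  → r_1 = 1.3741
beam 2: φ=90°, α=120°
  dir = (cos 120°, sin 120°) = (-0.5000, 0.8660); from cell (7,3)
  next x-line at t=1.6200, next y-line at t=0.8545; Δt_x=2.0000, Δt_y=1.1547
    y: enter (7,4) at t=0.8545
    x: enter (6,4) at t=1.6200
    y: enter (6,5) at t=2.0092
    y: enter (6,6) at t=3.1639
    x: enter (5,6) at t=3.6200
    y: enter (5,7) at t=4.3186 ← occupied
  → r_2 = 4.3186
beam 3: φ=180°, α=210°
  dir = (cos 210°, sin 210°) = (-0.8660, -0.5000); from cell (7,3)
  next x-line at t=0.9353, next y-line at t=0.5200; Δt_x=1.1547, Δt_y=2.0000
    y: enter (7,2) at t=0.5200
    x: enter (6,2) at t=0.9353
    x: enter (5,2) at t=2.0900
    y: enter (5,1) at t=2.5200 ← occupied
  → r_3 = 2.5200
beam 4: φ=270°, α=300°
  dir = (cos 300°, sin 300°) = (0.5000, -0.8660); from cell (7,3)
  next x-line at t=0.3800, next y-line at t=0.3002; Δt_x=2.0000, Δt_y=1.1547
    y: enter (7,2) at t=0.3002
    x: enter (8,2) at t=0.3800
    y: enter (8,1) at t=1.4549
    x: enter (9,1) at t=2.3800 ← occupied
  → r_4 = 2.3800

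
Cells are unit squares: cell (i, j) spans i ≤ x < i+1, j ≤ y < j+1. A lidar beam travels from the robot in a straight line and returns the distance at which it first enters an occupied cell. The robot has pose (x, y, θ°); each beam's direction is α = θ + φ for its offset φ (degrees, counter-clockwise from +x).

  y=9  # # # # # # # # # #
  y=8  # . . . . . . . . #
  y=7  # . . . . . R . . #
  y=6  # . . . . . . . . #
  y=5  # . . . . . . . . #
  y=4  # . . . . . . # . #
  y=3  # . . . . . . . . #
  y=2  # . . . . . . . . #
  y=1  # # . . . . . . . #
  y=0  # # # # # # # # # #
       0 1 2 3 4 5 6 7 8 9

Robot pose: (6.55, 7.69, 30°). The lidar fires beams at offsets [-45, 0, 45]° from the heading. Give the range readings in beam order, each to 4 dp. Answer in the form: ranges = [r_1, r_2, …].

ranges = [2.5364, 2.6200, 1.3562]

beam 1: φ=-45°, α=345°
  cosα=0.9659 sinα=-0.2588 | (6,7) | tMaxX 0.4659 tMaxY 2.6660 | tΔX 1.0353 tΔY 3.8637
    t=0.4659 [x] (7,7)
    t=1.5012 [x] (8,7)
    t=2.5364 [x] (9,7) — stop
  → r_1 = 2.5364
beam 2: φ=0°, α=30°
  cosα=0.8660 sinα=0.5000 | (6,7) | tMaxX 0.5196 tMaxY 0.6200 | tΔX 1.1547 tΔY 2.0000
    t=0.5196 [x] (7,7)
    t=0.6200 [y] (7,8)
    t=1.6743 [x] (8,8)
    t=2.6200 [y] (8,9) — stop
  → r_2 = 2.6200
beam 3: φ=45°, α=75°
  cosα=0.2588 sinα=0.9659 | (6,7) | tMaxX 1.7387 tMaxY 0.3209 | tΔX 3.8637 tΔY 1.0353
    t=0.3209 [y] (6,8)
    t=1.3562 [y] (6,9) — stop
  → r_3 = 1.3562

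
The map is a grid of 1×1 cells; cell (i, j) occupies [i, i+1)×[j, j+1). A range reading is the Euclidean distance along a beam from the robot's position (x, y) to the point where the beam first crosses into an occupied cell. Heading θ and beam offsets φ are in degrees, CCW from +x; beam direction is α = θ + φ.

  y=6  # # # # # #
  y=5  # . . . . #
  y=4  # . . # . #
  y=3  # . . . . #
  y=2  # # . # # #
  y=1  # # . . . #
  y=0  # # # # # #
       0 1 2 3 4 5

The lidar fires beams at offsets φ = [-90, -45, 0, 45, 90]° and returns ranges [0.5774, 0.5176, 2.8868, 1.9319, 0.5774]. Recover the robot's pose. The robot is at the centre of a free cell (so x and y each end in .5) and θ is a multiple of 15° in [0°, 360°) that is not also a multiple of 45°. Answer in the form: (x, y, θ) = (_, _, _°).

(x, y, θ) = (3.5, 3.5, 150°)

Candidates: 15 free-cell centres × 16 headings = 240 poses. Raycast each; keep the one whose scan matches to 4 dp.
  (3.5, 1.5, 255°): beam 1 = 1.5529 ≠ 0.5774 ✗
  (4.5, 3.5, 345°): beam 1 = 0.5176 ≠ 0.5774 ✗
  (1.5, 4.5, 150°): beam 1 = 1.7321 ≠ 0.5774 ✗
  (4.5, 1.5, 285°): beam 1 = 1.9319 ≠ 0.5774 ✗
  (3.5, 1.5, 345°): beam 1 = 0.5176 ≠ 0.5774 ✗
  …
  (3.5, 3.5, 150°): r_1=0.5774, r_2=0.5176, r_3=2.8868, r_4=1.9319, r_5=0.5774 — all match ✓
Only this pose fits every beam.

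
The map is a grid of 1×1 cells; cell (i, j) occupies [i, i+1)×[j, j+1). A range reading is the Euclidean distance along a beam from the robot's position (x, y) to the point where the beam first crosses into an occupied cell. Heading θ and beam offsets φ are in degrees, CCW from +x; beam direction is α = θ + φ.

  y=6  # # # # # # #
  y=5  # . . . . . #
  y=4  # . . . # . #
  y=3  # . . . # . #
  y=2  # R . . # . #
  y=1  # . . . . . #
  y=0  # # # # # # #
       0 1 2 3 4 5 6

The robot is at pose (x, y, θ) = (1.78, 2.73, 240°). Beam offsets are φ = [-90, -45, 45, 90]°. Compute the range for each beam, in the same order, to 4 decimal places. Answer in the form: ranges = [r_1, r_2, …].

ranges = [0.9007, 0.8075, 1.7910, 3.4600]

beam 1: φ=-90°, α=150°
  d=(-0.8660,0.5000)  start (1,2)  tX=0.9007 tY=0.5400  stride 1/|dx|=1.1547 1/|dy|=2.0000
    cross y-line → (1,3), t=0.5400
    cross x-line → (0,3), t=0.9007 (wall)
  → r_1 = 0.9007
beam 2: φ=-45°, α=195°
  d=(-0.9659,-0.2588)  start (1,2)  tX=0.8075 tY=2.8205  stride 1/|dx|=1.0353 1/|dy|=3.8637
    cross x-line → (0,2), t=0.8075 (wall)
  → r_2 = 0.8075
beam 3: φ=45°, α=285°
  d=(0.2588,-0.9659)  start (1,2)  tX=0.8500 tY=0.7558  stride 1/|dx|=3.8637 1/|dy|=1.0353
    cross y-line → (1,1), t=0.7558
    cross x-line → (2,1), t=0.8500
    cross y-line → (2,0), t=1.7910 (wall)
  → r_3 = 1.7910
beam 4: φ=90°, α=330°
  d=(0.8660,-0.5000)  start (1,2)  tX=0.2540 tY=1.4600  stride 1/|dx|=1.1547 1/|dy|=2.0000
    cross x-line → (2,2), t=0.2540
    cross x-line → (3,2), t=1.4087
    cross y-line → (3,1), t=1.4600
    cross x-line → (4,1), t=2.5634
    cross y-line → (4,0), t=3.4600 (wall)
  → r_4 = 3.4600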